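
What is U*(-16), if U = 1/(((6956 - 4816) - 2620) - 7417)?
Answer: 16/7897 ≈ 0.0020261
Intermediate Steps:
U = -1/7897 (U = 1/((2140 - 2620) - 7417) = 1/(-480 - 7417) = 1/(-7897) = -1/7897 ≈ -0.00012663)
U*(-16) = -1/7897*(-16) = 16/7897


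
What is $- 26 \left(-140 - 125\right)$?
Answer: $6890$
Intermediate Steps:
$- 26 \left(-140 - 125\right) = - 26 \left(-265\right) = \left(-1\right) \left(-6890\right) = 6890$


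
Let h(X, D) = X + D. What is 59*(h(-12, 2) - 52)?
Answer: -3658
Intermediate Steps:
h(X, D) = D + X
59*(h(-12, 2) - 52) = 59*((2 - 12) - 52) = 59*(-10 - 52) = 59*(-62) = -3658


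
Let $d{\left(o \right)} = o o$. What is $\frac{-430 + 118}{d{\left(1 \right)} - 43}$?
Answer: $\frac{52}{7} \approx 7.4286$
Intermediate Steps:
$d{\left(o \right)} = o^{2}$
$\frac{-430 + 118}{d{\left(1 \right)} - 43} = \frac{-430 + 118}{1^{2} - 43} = - \frac{312}{1 - 43} = - \frac{312}{-42} = \left(-312\right) \left(- \frac{1}{42}\right) = \frac{52}{7}$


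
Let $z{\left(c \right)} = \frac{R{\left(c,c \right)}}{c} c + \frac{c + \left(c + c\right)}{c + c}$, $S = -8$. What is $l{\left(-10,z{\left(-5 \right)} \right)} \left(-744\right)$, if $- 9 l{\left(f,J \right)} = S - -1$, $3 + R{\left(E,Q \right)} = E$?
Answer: $- \frac{1736}{3} \approx -578.67$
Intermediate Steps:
$R{\left(E,Q \right)} = -3 + E$
$z{\left(c \right)} = - \frac{3}{2} + c$ ($z{\left(c \right)} = \frac{-3 + c}{c} c + \frac{c + \left(c + c\right)}{c + c} = \frac{-3 + c}{c} c + \frac{c + 2 c}{2 c} = \left(-3 + c\right) + 3 c \frac{1}{2 c} = \left(-3 + c\right) + \frac{3}{2} = - \frac{3}{2} + c$)
$l{\left(f,J \right)} = \frac{7}{9}$ ($l{\left(f,J \right)} = - \frac{-8 - -1}{9} = - \frac{-8 + 1}{9} = \left(- \frac{1}{9}\right) \left(-7\right) = \frac{7}{9}$)
$l{\left(-10,z{\left(-5 \right)} \right)} \left(-744\right) = \frac{7}{9} \left(-744\right) = - \frac{1736}{3}$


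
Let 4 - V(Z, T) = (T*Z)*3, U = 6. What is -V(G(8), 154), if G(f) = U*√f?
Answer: -4 + 5544*√2 ≈ 7836.4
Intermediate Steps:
G(f) = 6*√f
V(Z, T) = 4 - 3*T*Z (V(Z, T) = 4 - T*Z*3 = 4 - 3*T*Z)
-V(G(8), 154) = -(4 - 3*154*6*√8) = -(4 - 3*154*6*(2*√2)) = -(4 - 3*154*12*√2) = -(4 - 5544*√2) = -4 + 5544*√2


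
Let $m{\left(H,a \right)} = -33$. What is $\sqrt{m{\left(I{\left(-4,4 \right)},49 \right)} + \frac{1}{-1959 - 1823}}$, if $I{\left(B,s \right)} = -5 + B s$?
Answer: $\frac{i \sqrt{472020074}}{3782} \approx 5.7446 i$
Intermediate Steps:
$\sqrt{m{\left(I{\left(-4,4 \right)},49 \right)} + \frac{1}{-1959 - 1823}} = \sqrt{-33 + \frac{1}{-1959 - 1823}} = \sqrt{-33 + \frac{1}{-3782}} = \sqrt{-33 - \frac{1}{3782}} = \sqrt{- \frac{124807}{3782}} = \frac{i \sqrt{472020074}}{3782}$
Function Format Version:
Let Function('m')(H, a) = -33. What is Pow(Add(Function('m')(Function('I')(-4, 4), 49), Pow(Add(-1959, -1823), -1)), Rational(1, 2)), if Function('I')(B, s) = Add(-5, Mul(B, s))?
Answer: Mul(Rational(1, 3782), I, Pow(472020074, Rational(1, 2))) ≈ Mul(5.7446, I)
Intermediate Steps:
Pow(Add(Function('m')(Function('I')(-4, 4), 49), Pow(Add(-1959, -1823), -1)), Rational(1, 2)) = Pow(Add(-33, Pow(Add(-1959, -1823), -1)), Rational(1, 2)) = Pow(Add(-33, Pow(-3782, -1)), Rational(1, 2)) = Pow(Add(-33, Rational(-1, 3782)), Rational(1, 2)) = Pow(Rational(-124807, 3782), Rational(1, 2)) = Mul(Rational(1, 3782), I, Pow(472020074, Rational(1, 2)))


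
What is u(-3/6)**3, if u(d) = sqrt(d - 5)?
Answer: -11*I*sqrt(22)/4 ≈ -12.899*I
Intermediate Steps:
u(d) = sqrt(-5 + d)
u(-3/6)**3 = (sqrt(-5 - 3/6))**3 = (sqrt(-5 - 3*1/6))**3 = (sqrt(-5 - 1/2))**3 = (sqrt(-11/2))**3 = (I*sqrt(22)/2)**3 = -11*I*sqrt(22)/4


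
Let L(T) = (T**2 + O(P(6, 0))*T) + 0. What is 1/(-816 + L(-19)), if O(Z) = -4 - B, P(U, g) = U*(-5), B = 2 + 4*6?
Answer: 1/115 ≈ 0.0086956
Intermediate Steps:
B = 26 (B = 2 + 24 = 26)
P(U, g) = -5*U
O(Z) = -30 (O(Z) = -4 - 1*26 = -4 - 26 = -30)
L(T) = T**2 - 30*T (L(T) = (T**2 - 30*T) + 0 = T**2 - 30*T)
1/(-816 + L(-19)) = 1/(-816 - 19*(-30 - 19)) = 1/(-816 - 19*(-49)) = 1/(-816 + 931) = 1/115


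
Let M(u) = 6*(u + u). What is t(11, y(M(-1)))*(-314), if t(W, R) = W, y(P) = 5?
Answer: -3454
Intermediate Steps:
M(u) = 12*u (M(u) = 6*(2*u) = 12*u)
t(11, y(M(-1)))*(-314) = 11*(-314) = -3454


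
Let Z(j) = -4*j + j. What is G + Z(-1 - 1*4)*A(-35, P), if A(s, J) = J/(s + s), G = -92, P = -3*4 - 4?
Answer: -620/7 ≈ -88.571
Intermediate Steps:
P = -16 (P = -12 - 4 = -16)
A(s, J) = J/(2*s) (A(s, J) = J/((2*s)) = (1/(2*s))*J = J/(2*s))
Z(j) = -3*j
G + Z(-1 - 1*4)*A(-35, P) = -92 + (-3*(-1 - 1*4))*((1/2)*(-16)/(-35)) = -92 + (-3*(-1 - 4))*((1/2)*(-16)*(-1/35)) = -92 - 3*(-5)*(8/35) = -92 + 15*(8/35) = -92 + 24/7 = -620/7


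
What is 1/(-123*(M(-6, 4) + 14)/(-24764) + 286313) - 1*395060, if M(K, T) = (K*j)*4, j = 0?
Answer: -34159474057518/86466547 ≈ -3.9506e+5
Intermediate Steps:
M(K, T) = 0 (M(K, T) = (K*0)*4 = 0*4 = 0)
1/(-123*(M(-6, 4) + 14)/(-24764) + 286313) - 1*395060 = 1/(-123*(0 + 14)/(-24764) + 286313) - 1*395060 = 1/(-123*14*(-1/24764) + 286313) - 395060 = 1/(-1722*(-1/24764) + 286313) - 395060 = 1/(21/302 + 286313) - 395060 = 1/(86466547/302) - 395060 = 302/86466547 - 395060 = -34159474057518/86466547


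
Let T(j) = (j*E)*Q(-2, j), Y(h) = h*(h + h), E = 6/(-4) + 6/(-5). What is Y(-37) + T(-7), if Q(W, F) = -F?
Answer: 28703/10 ≈ 2870.3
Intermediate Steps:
E = -27/10 (E = 6*(-¼) + 6*(-⅕) = -3/2 - 6/5 = -27/10 ≈ -2.7000)
Y(h) = 2*h² (Y(h) = h*(2*h) = 2*h²)
T(j) = 27*j²/10 (T(j) = (j*(-27/10))*(-j) = (-27*j/10)*(-j) = 27*j²/10)
Y(-37) + T(-7) = 2*(-37)² + (27/10)*(-7)² = 2*1369 + (27/10)*49 = 2738 + 1323/10 = 28703/10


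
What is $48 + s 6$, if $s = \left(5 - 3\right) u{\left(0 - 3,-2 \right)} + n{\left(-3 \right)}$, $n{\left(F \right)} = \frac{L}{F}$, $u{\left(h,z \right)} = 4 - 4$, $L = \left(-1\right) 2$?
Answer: $52$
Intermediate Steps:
$L = -2$
$u{\left(h,z \right)} = 0$ ($u{\left(h,z \right)} = 4 - 4 = 0$)
$n{\left(F \right)} = - \frac{2}{F}$
$s = \frac{2}{3}$ ($s = \left(5 - 3\right) 0 - \frac{2}{-3} = \left(5 - 3\right) 0 - - \frac{2}{3} = 2 \cdot 0 + \frac{2}{3} = 0 + \frac{2}{3} = \frac{2}{3} \approx 0.66667$)
$48 + s 6 = 48 + \frac{2}{3} \cdot 6 = 48 + 4 = 52$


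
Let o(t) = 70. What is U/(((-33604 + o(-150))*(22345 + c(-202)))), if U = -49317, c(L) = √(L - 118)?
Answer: 73465891/1116233615682 - 65756*I*√5/2790584039205 ≈ 6.5816e-5 - 5.269e-8*I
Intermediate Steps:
c(L) = √(-118 + L)
U/(((-33604 + o(-150))*(22345 + c(-202)))) = -49317*1/((-33604 + 70)*(22345 + √(-118 - 202))) = -49317*(-1/(33534*(22345 + √(-320)))) = -49317*(-1/(33534*(22345 + 8*I*√5))) = -49317/(-749317230 - 268272*I*√5)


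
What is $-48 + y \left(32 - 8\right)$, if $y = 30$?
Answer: $672$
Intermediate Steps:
$-48 + y \left(32 - 8\right) = -48 + 30 \left(32 - 8\right) = -48 + 30 \cdot 24 = -48 + 720 = 672$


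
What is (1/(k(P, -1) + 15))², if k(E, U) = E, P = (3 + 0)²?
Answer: 1/576 ≈ 0.0017361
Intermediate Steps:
P = 9 (P = 3² = 9)
(1/(k(P, -1) + 15))² = (1/(9 + 15))² = (1/24)² = 1/576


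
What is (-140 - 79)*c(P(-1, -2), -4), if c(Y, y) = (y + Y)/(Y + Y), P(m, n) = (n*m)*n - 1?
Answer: -1971/10 ≈ -197.10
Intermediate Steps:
P(m, n) = -1 + m*n² (P(m, n) = (m*n)*n - 1 = m*n² - 1 = -1 + m*n²)
c(Y, y) = (Y + y)/(2*Y) (c(Y, y) = (Y + y)/((2*Y)) = (Y + y)*(1/(2*Y)) = (Y + y)/(2*Y))
(-140 - 79)*c(P(-1, -2), -4) = (-140 - 79)*(((-1 - 1*(-2)²) - 4)/(2*(-1 - 1*(-2)²))) = -219*((-1 - 1*4) - 4)/(2*(-1 - 1*4)) = -219*((-1 - 4) - 4)/(2*(-1 - 4)) = -219*(-5 - 4)/(2*(-5)) = -219*(-1)*(-9)/(2*5) = -219*9/10 = -1971/10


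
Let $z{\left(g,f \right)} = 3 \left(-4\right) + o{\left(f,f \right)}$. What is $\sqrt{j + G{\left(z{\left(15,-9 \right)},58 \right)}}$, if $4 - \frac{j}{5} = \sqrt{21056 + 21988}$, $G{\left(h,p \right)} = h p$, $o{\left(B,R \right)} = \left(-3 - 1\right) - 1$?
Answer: $\sqrt{-966 - 10 \sqrt{10761}} \approx 44.759 i$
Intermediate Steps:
$o{\left(B,R \right)} = -5$ ($o{\left(B,R \right)} = -4 - 1 = -5$)
$z{\left(g,f \right)} = -17$ ($z{\left(g,f \right)} = 3 \left(-4\right) - 5 = -12 - 5 = -17$)
$j = 20 - 10 \sqrt{10761}$ ($j = 20 - 5 \sqrt{21056 + 21988} = 20 - 5 \sqrt{43044} = 20 - 5 \cdot 2 \sqrt{10761} = 20 - 10 \sqrt{10761} \approx -1017.4$)
$\sqrt{j + G{\left(z{\left(15,-9 \right)},58 \right)}} = \sqrt{\left(20 - 10 \sqrt{10761}\right) - 986} = \sqrt{-966 - 10 \sqrt{10761}}$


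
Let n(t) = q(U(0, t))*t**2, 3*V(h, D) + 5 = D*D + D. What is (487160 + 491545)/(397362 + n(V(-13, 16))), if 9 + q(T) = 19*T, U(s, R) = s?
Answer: 326235/108691 ≈ 3.0015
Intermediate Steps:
q(T) = -9 + 19*T
V(h, D) = -5/3 + D/3 + D**2/3 (V(h, D) = -5/3 + (D*D + D)/3 = -5/3 + (D**2 + D)/3 = -5/3 + (D + D**2)/3 = -5/3 + (D/3 + D**2/3) = -5/3 + D/3 + D**2/3)
n(t) = -9*t**2 (n(t) = (-9 + 19*0)*t**2 = (-9 + 0)*t**2 = -9*t**2)
(487160 + 491545)/(397362 + n(V(-13, 16))) = (487160 + 491545)/(397362 - 9*(-5/3 + (1/3)*16 + (1/3)*16**2)**2) = 978705/(397362 - 9*(-5/3 + 16/3 + (1/3)*256)**2) = 978705/(397362 - 9*(-5/3 + 16/3 + 256/3)**2) = 978705/(397362 - 9*89**2) = 978705/(397362 - 9*7921) = 978705/(397362 - 71289) = 978705/326073 = 978705*(1/326073) = 326235/108691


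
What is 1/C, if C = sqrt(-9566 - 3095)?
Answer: -I*sqrt(12661)/12661 ≈ -0.0088872*I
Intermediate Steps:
C = I*sqrt(12661) (C = sqrt(-12661) = I*sqrt(12661) ≈ 112.52*I)
1/C = 1/(I*sqrt(12661)) = -I*sqrt(12661)/12661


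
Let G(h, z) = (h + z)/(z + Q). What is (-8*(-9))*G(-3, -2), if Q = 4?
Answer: -180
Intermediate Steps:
G(h, z) = (h + z)/(4 + z) (G(h, z) = (h + z)/(z + 4) = (h + z)/(4 + z))
(-8*(-9))*G(-3, -2) = (-8*(-9))*((-3 - 2)/(4 - 2)) = 72*(-5/2) = -180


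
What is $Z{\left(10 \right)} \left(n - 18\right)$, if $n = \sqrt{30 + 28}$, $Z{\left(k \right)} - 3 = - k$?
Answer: $126 - 7 \sqrt{58} \approx 72.69$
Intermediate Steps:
$Z{\left(k \right)} = 3 - k$
$n = \sqrt{58} \approx 7.6158$
$Z{\left(10 \right)} \left(n - 18\right) = \left(3 - 10\right) \left(\sqrt{58} - 18\right) = \left(3 - 10\right) \left(-18 + \sqrt{58}\right) = - 7 \left(-18 + \sqrt{58}\right) = 126 - 7 \sqrt{58}$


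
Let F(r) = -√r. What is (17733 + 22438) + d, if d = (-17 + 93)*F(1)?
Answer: 40095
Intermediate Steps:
d = -76 (d = (-17 + 93)*(-√1) = 76*(-1*1) = 76*(-1) = -76)
(17733 + 22438) + d = (17733 + 22438) - 76 = 40171 - 76 = 40095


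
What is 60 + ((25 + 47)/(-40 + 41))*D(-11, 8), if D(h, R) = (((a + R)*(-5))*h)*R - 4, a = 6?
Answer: 443292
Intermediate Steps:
D(h, R) = -4 + R*h*(-30 - 5*R) (D(h, R) = (((6 + R)*(-5))*h)*R - 4 = ((-30 - 5*R)*h)*R - 4 = (h*(-30 - 5*R))*R - 4 = R*h*(-30 - 5*R) - 4 = -4 + R*h*(-30 - 5*R))
60 + ((25 + 47)/(-40 + 41))*D(-11, 8) = 60 + ((25 + 47)/(-40 + 41))*(-4 - 30*8*(-11) - 5*(-11)*8²) = 60 + (72/1)*(-4 + 2640 - 5*(-11)*64) = 60 + (72*1)*(-4 + 2640 + 3520) = 60 + 72*6156 = 60 + 443232 = 443292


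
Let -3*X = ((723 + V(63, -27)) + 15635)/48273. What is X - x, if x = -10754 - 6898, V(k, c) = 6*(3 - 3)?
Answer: 2556328630/144819 ≈ 17652.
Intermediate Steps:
V(k, c) = 0 (V(k, c) = 6*0 = 0)
X = -16358/144819 (X = -((723 + 0) + 15635)/(3*48273) = -(723 + 15635)/(3*48273) = -16358/(3*48273) = -1/3*16358/48273 = -16358/144819 ≈ -0.11295)
x = -17652
X - x = -16358/144819 - 1*(-17652) = -16358/144819 + 17652 = 2556328630/144819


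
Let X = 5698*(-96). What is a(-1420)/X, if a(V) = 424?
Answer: -53/68376 ≈ -0.00077513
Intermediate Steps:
X = -547008
a(-1420)/X = 424/(-547008) = 424*(-1/547008) = -53/68376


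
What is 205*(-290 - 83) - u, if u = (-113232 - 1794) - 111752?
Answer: 150313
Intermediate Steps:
u = -226778 (u = -115026 - 111752 = -226778)
205*(-290 - 83) - u = 205*(-290 - 83) - 1*(-226778) = 205*(-373) + 226778 = -76465 + 226778 = 150313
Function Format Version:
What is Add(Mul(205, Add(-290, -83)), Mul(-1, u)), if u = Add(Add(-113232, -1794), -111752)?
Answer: 150313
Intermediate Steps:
u = -226778 (u = Add(-115026, -111752) = -226778)
Add(Mul(205, Add(-290, -83)), Mul(-1, u)) = Add(Mul(205, Add(-290, -83)), Mul(-1, -226778)) = Add(Mul(205, -373), 226778) = Add(-76465, 226778) = 150313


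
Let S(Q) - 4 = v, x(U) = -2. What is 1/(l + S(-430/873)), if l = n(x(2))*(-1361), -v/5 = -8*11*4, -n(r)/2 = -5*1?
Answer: -1/11846 ≈ -8.4417e-5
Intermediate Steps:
n(r) = 10 (n(r) = -(-10) = -2*(-5) = 10)
v = 1760 (v = -5*(-8*11)*4 = -(-440)*4 = -5*(-352) = 1760)
S(Q) = 1764 (S(Q) = 4 + 1760 = 1764)
l = -13610 (l = 10*(-1361) = -13610)
1/(l + S(-430/873)) = 1/(-13610 + 1764) = 1/(-11846) = -1/11846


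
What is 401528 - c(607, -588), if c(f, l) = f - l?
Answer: 400333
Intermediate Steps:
401528 - c(607, -588) = 401528 - (607 - 1*(-588)) = 401528 - (607 + 588) = 401528 - 1*1195 = 401528 - 1195 = 400333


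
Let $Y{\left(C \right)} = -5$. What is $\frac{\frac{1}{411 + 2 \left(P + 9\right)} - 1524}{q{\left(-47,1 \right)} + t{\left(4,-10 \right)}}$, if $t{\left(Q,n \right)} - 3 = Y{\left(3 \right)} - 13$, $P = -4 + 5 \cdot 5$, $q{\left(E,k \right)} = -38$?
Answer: $\frac{717803}{24963} \approx 28.755$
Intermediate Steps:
$P = 21$ ($P = -4 + 25 = 21$)
$t{\left(Q,n \right)} = -15$ ($t{\left(Q,n \right)} = 3 - 18 = -15$)
$\frac{\frac{1}{411 + 2 \left(P + 9\right)} - 1524}{q{\left(-47,1 \right)} + t{\left(4,-10 \right)}} = \frac{\frac{1}{411 + 2 \left(21 + 9\right)} - 1524}{-38 - 15} = \frac{\frac{1}{411 + 2 \cdot 30} - 1524}{-53} = \left(\frac{1}{411 + 60} - 1524\right) \left(- \frac{1}{53}\right) = \left(\frac{1}{471} - 1524\right) \left(- \frac{1}{53}\right) = \left(- \frac{717803}{471}\right) \left(- \frac{1}{53}\right) = \frac{717803}{24963}$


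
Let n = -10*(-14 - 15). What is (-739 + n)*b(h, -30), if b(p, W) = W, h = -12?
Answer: 13470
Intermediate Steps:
n = 290 (n = -10*(-29) = 290)
(-739 + n)*b(h, -30) = (-739 + 290)*(-30) = -449*(-30) = 13470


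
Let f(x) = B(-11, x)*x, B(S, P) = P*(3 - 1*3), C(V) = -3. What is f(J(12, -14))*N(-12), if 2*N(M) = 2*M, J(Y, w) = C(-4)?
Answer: 0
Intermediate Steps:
B(S, P) = 0 (B(S, P) = P*(3 - 3) = P*0 = 0)
J(Y, w) = -3
N(M) = M (N(M) = (2*M)/2 = M)
f(x) = 0 (f(x) = 0*x = 0)
f(J(12, -14))*N(-12) = 0*(-12) = 0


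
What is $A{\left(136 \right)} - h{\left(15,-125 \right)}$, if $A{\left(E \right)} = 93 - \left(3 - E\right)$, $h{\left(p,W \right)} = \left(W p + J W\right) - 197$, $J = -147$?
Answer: $-16077$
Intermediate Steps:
$h{\left(p,W \right)} = -197 - 147 W + W p$ ($h{\left(p,W \right)} = \left(W p - 147 W\right) - 197 = \left(- 147 W + W p\right) - 197 = -197 - 147 W + W p$)
$A{\left(E \right)} = 90 + E$ ($A{\left(E \right)} = 93 + \left(-3 + E\right) = 90 + E$)
$A{\left(136 \right)} - h{\left(15,-125 \right)} = \left(90 + 136\right) - \left(-197 - -18375 - 1875\right) = 226 - \left(-197 + 18375 - 1875\right) = 226 - 16303 = -16077$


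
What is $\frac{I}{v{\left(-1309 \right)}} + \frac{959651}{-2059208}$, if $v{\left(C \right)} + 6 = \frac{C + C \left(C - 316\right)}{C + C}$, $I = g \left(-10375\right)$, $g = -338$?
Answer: $- \frac{3610956324259}{842216072} \approx -4287.4$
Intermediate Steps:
$I = 3506750$ ($I = \left(-338\right) \left(-10375\right) = 3506750$)
$v{\left(C \right)} = -6 + \frac{C + C \left(-316 + C\right)}{2 C}$ ($v{\left(C \right)} = -6 + \frac{C + C \left(C - 316\right)}{C + C} = -6 + \frac{C + C \left(-316 + C\right)}{2 C}$)
$\frac{I}{v{\left(-1309 \right)}} + \frac{959651}{-2059208} = \frac{3506750}{- \frac{327}{2} + \frac{1}{2} \left(-1309\right)} + \frac{959651}{-2059208} = \frac{3506750}{- \frac{327}{2} - \frac{1309}{2}} + 959651 \left(- \frac{1}{2059208}\right) = \frac{3506750}{-818} - \frac{959651}{2059208} = 3506750 \left(- \frac{1}{818}\right) - \frac{959651}{2059208} = - \frac{1753375}{409} - \frac{959651}{2059208} = - \frac{3610956324259}{842216072}$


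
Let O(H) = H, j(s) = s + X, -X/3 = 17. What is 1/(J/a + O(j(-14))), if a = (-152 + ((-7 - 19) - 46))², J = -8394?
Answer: -25088/1634917 ≈ -0.015345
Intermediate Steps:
X = -51 (X = -3*17 = -51)
j(s) = -51 + s (j(s) = s - 51 = -51 + s)
a = 50176 (a = (-152 + (-26 - 46))² = (-152 - 72)² = (-224)² = 50176)
1/(J/a + O(j(-14))) = 1/(-8394/50176 + (-51 - 14)) = 1/(-8394*1/50176 - 65) = 1/(-4197/25088 - 65) = 1/(-1634917/25088) = -25088/1634917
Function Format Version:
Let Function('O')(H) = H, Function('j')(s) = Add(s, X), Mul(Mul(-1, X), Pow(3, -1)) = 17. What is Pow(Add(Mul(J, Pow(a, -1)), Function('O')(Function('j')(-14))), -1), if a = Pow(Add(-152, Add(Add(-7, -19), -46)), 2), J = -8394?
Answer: Rational(-25088, 1634917) ≈ -0.015345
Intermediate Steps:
X = -51 (X = Mul(-3, 17) = -51)
Function('j')(s) = Add(-51, s) (Function('j')(s) = Add(s, -51) = Add(-51, s))
a = 50176 (a = Pow(Add(-152, Add(-26, -46)), 2) = Pow(Add(-152, -72), 2) = Pow(-224, 2) = 50176)
Pow(Add(Mul(J, Pow(a, -1)), Function('O')(Function('j')(-14))), -1) = Pow(Add(Mul(-8394, Pow(50176, -1)), Add(-51, -14)), -1) = Pow(Add(Mul(-8394, Rational(1, 50176)), -65), -1) = Pow(Add(Rational(-4197, 25088), -65), -1) = Pow(Rational(-1634917, 25088), -1) = Rational(-25088, 1634917)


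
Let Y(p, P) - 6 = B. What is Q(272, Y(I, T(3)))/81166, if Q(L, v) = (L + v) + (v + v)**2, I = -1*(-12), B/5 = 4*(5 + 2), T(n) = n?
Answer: 42841/40583 ≈ 1.0556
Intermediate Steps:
B = 140 (B = 5*(4*(5 + 2)) = 5*(4*7) = 5*28 = 140)
I = 12
Y(p, P) = 146 (Y(p, P) = 6 + 140 = 146)
Q(L, v) = L + v + 4*v**2 (Q(L, v) = (L + v) + (2*v)**2 = (L + v) + 4*v**2 = L + v + 4*v**2)
Q(272, Y(I, T(3)))/81166 = (272 + 146 + 4*146**2)/81166 = (272 + 146 + 4*21316)*(1/81166) = (272 + 146 + 85264)*(1/81166) = 85682*(1/81166) = 42841/40583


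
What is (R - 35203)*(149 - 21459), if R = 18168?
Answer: 363015850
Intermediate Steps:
(R - 35203)*(149 - 21459) = (18168 - 35203)*(149 - 21459) = -17035*(-21310) = 363015850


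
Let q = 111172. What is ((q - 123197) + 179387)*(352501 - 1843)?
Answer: 58686824196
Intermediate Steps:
((q - 123197) + 179387)*(352501 - 1843) = ((111172 - 123197) + 179387)*(352501 - 1843) = (-12025 + 179387)*350658 = 167362*350658 = 58686824196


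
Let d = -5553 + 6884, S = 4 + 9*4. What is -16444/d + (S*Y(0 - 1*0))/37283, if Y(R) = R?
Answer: -16444/1331 ≈ -12.355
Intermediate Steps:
S = 40 (S = 4 + 36 = 40)
d = 1331
-16444/d + (S*Y(0 - 1*0))/37283 = -16444/1331 + (40*(0 - 1*0))/37283 = -16444*1/1331 + (40*(0 + 0))*(1/37283) = -16444/1331 + (40*0)*(1/37283) = -16444/1331 + 0*(1/37283) = -16444/1331 + 0 = -16444/1331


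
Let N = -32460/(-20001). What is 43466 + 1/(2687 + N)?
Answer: 779130186501/17925049 ≈ 43466.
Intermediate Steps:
N = 10820/6667 (N = -32460*(-1/20001) = 10820/6667 ≈ 1.6229)
43466 + 1/(2687 + N) = 43466 + 1/(2687 + 10820/6667) = 43466 + 1/(17925049/6667) = 43466 + 6667/17925049 = 779130186501/17925049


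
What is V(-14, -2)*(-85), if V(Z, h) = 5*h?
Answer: 850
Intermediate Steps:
V(-14, -2)*(-85) = (5*(-2))*(-85) = -10*(-85) = 850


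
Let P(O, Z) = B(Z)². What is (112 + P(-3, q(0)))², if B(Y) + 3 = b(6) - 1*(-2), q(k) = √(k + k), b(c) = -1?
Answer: 13456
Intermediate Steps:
q(k) = √2*√k (q(k) = √(2*k) = √2*√k)
B(Y) = -2 (B(Y) = -3 + (-1 - 1*(-2)) = -3 + (-1 + 2) = -3 + 1 = -2)
P(O, Z) = 4 (P(O, Z) = (-2)² = 4)
(112 + P(-3, q(0)))² = (112 + 4)² = 116² = 13456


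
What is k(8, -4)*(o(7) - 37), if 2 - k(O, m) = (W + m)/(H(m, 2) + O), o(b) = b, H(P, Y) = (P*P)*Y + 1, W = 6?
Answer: -2400/41 ≈ -58.537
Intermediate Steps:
H(P, Y) = 1 + Y*P² (H(P, Y) = P²*Y + 1 = Y*P² + 1 = 1 + Y*P²)
k(O, m) = 2 - (6 + m)/(1 + O + 2*m²) (k(O, m) = 2 - (6 + m)/((1 + 2*m²) + O) = 2 - (6 + m)/(1 + O + 2*m²))
k(8, -4)*(o(7) - 37) = ((-4 - 1*(-4) + 2*8 + 4*(-4)²)/(1 + 8 + 2*(-4)²))*(7 - 37) = ((-4 + 4 + 16 + 4*16)/(1 + 8 + 2*16))*(-30) = ((-4 + 4 + 16 + 64)/(1 + 8 + 32))*(-30) = (80/41)*(-30) = -2400/41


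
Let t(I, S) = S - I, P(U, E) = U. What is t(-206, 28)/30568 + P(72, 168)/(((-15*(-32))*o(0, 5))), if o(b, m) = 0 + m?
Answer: 3597/95525 ≈ 0.037655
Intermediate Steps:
o(b, m) = m
t(-206, 28)/30568 + P(72, 168)/(((-15*(-32))*o(0, 5))) = (28 - 1*(-206))/30568 + 72/((-15*(-32)*5)) = (28 + 206)*(1/30568) + 72/((480*5)) = 234*(1/30568) + 72/2400 = 117/15284 + 72*(1/2400) = 117/15284 + 3/100 = 3597/95525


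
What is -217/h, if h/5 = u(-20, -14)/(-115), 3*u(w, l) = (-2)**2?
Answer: 14973/4 ≈ 3743.3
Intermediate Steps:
u(w, l) = 4/3 (u(w, l) = (1/3)*(-2)**2 = (1/3)*4 = 4/3)
h = -4/69 (h = 5*((4/3)/(-115)) = 5*((4/3)*(-1/115)) = 5*(-4/345) = -4/69 ≈ -0.057971)
-217/h = -217/(-4/69) = -69/4*(-217) = 14973/4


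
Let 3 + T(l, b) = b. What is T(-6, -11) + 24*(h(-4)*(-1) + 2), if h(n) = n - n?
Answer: 34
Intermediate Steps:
T(l, b) = -3 + b
h(n) = 0
T(-6, -11) + 24*(h(-4)*(-1) + 2) = (-3 - 11) + 24*(0*(-1) + 2) = -14 + 24*(0 + 2) = -14 + 24*2 = -14 + 48 = 34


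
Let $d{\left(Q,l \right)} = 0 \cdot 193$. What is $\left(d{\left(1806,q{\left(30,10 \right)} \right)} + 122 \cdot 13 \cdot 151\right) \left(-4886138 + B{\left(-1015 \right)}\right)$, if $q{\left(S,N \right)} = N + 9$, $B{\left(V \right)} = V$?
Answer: $-1170404723358$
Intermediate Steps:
$q{\left(S,N \right)} = 9 + N$
$d{\left(Q,l \right)} = 0$
$\left(d{\left(1806,q{\left(30,10 \right)} \right)} + 122 \cdot 13 \cdot 151\right) \left(-4886138 + B{\left(-1015 \right)}\right) = \left(0 + 122 \cdot 13 \cdot 151\right) \left(-4886138 - 1015\right) = \left(0 + 1586 \cdot 151\right) \left(-4887153\right) = \left(0 + 239486\right) \left(-4887153\right) = 239486 \left(-4887153\right) = -1170404723358$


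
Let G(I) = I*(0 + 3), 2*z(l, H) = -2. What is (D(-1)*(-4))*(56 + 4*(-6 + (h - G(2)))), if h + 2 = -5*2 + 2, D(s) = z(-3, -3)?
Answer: -128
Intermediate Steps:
z(l, H) = -1 (z(l, H) = (½)*(-2) = -1)
D(s) = -1
h = -10 (h = -2 + (-5*2 + 2) = -2 + (-10 + 2) = -2 - 8 = -10)
G(I) = 3*I (G(I) = I*3 = 3*I)
(D(-1)*(-4))*(56 + 4*(-6 + (h - G(2)))) = (-1*(-4))*(56 + 4*(-6 + (-10 - 3*2))) = 4*(56 + 4*(-6 + (-10 - 1*6))) = 4*(56 + 4*(-6 + (-10 - 6))) = 4*(56 + 4*(-6 - 16)) = 4*(56 + 4*(-22)) = 4*(56 - 88) = 4*(-32) = -128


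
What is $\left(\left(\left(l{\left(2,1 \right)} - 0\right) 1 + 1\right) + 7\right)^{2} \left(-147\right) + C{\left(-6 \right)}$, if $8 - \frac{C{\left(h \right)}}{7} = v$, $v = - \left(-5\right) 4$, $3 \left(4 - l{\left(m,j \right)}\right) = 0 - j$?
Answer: $- \frac{67333}{3} \approx -22444.0$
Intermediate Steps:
$l{\left(m,j \right)} = 4 + \frac{j}{3}$ ($l{\left(m,j \right)} = 4 - \frac{0 - j}{3} = 4 - \frac{\left(-1\right) j}{3} = 4 + \frac{j}{3}$)
$v = 20$ ($v = \left(-1\right) \left(-20\right) = 20$)
$C{\left(h \right)} = -84$ ($C{\left(h \right)} = 56 - 140 = -84$)
$\left(\left(\left(l{\left(2,1 \right)} - 0\right) 1 + 1\right) + 7\right)^{2} \left(-147\right) + C{\left(-6 \right)} = \left(\left(\left(\left(4 + \frac{1}{3} \cdot 1\right) - 0\right) 1 + 1\right) + 7\right)^{2} \left(-147\right) - 84 = \left(\left(\left(\left(4 + \frac{1}{3}\right) + 0\right) 1 + 1\right) + 7\right)^{2} \left(-147\right) - 84 = \left(\left(\left(\frac{13}{3} + 0\right) 1 + 1\right) + 7\right)^{2} \left(-147\right) - 84 = \left(\left(\frac{13}{3} \cdot 1 + 1\right) + 7\right)^{2} \left(-147\right) - 84 = \left(\left(\frac{13}{3} + 1\right) + 7\right)^{2} \left(-147\right) - 84 = \left(\frac{16}{3} + 7\right)^{2} \left(-147\right) - 84 = \left(\frac{37}{3}\right)^{2} \left(-147\right) - 84 = \frac{1369}{9} \left(-147\right) - 84 = - \frac{67081}{3} - 84 = - \frac{67333}{3}$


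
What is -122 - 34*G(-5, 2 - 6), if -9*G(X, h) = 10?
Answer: -758/9 ≈ -84.222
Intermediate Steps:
G(X, h) = -10/9 (G(X, h) = -1/9*10 = -10/9)
-122 - 34*G(-5, 2 - 6) = -122 - 34*(-10/9) = -122 + 340/9 = -758/9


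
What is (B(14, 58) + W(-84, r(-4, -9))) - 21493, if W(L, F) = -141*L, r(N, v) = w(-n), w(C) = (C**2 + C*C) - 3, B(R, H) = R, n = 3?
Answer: -9635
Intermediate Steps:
w(C) = -3 + 2*C**2 (w(C) = (C**2 + C**2) - 3 = 2*C**2 - 3 = -3 + 2*C**2)
r(N, v) = 15 (r(N, v) = -3 + 2*(-1*3)**2 = -3 + 2*(-3)**2 = -3 + 2*9 = -3 + 18 = 15)
(B(14, 58) + W(-84, r(-4, -9))) - 21493 = (14 - 141*(-84)) - 21493 = (14 + 11844) - 21493 = 11858 - 21493 = -9635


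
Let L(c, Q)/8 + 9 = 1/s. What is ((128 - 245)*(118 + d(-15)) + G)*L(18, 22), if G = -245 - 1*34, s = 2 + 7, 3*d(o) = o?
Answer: 960000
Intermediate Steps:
d(o) = o/3
s = 9
G = -279 (G = -245 - 34 = -279)
L(c, Q) = -640/9 (L(c, Q) = -72 + 8/9 = -640/9)
((128 - 245)*(118 + d(-15)) + G)*L(18, 22) = ((128 - 245)*(118 + (1/3)*(-15)) - 279)*(-640/9) = (-117*(118 - 5) - 279)*(-640/9) = (-117*113 - 279)*(-640/9) = (-13221 - 279)*(-640/9) = -13500*(-640/9) = 960000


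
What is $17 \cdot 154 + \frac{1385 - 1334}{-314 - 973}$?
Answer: $\frac{1123105}{429} \approx 2618.0$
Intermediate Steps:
$17 \cdot 154 + \frac{1385 - 1334}{-314 - 973} = 2618 + \frac{51}{-1287} = 2618 + 51 \left(- \frac{1}{1287}\right) = 2618 - \frac{17}{429} = \frac{1123105}{429}$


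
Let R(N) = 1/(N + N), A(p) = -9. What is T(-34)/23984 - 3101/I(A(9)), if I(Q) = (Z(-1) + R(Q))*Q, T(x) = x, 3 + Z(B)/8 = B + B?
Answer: -10626663/1235176 ≈ -8.6034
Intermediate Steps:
Z(B) = -24 + 16*B (Z(B) = -24 + 8*(B + B) = -24 + 8*(2*B) = -24 + 16*B)
R(N) = 1/(2*N)
I(Q) = Q*(-40 + 1/(2*Q)) (I(Q) = ((-24 + 16*(-1)) + 1/(2*Q))*Q = ((-24 - 16) + 1/(2*Q))*Q = (-40 + 1/(2*Q))*Q = Q*(-40 + 1/(2*Q)))
T(-34)/23984 - 3101/I(A(9)) = -34/23984 - 3101/(½ - 40*(-9)) = -34*1/23984 - 3101/(½ + 360) = -17/11992 - 3101/721/2 = -17/11992 - 3101*2/721 = -17/11992 - 886/103 = -10626663/1235176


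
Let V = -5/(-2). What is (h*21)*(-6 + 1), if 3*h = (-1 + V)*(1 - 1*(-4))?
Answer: -525/2 ≈ -262.50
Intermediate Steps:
V = 5/2 (V = -5*(-½) = 5/2 ≈ 2.5000)
h = 5/2 (h = ((-1 + 5/2)*(1 - 1*(-4)))/3 = (3*(1 + 4)/2)/3 = ((3/2)*5)/3 = (⅓)*(15/2) = 5/2 ≈ 2.5000)
(h*21)*(-6 + 1) = ((5/2)*21)*(-6 + 1) = (105/2)*(-5) = -525/2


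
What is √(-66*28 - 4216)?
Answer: 4*I*√379 ≈ 77.872*I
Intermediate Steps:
√(-66*28 - 4216) = √(-1848 - 4216) = √(-6064) = 4*I*√379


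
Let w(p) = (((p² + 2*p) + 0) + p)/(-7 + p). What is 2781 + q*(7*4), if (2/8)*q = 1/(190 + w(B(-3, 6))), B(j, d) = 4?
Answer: 753819/271 ≈ 2781.6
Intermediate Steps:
w(p) = (p² + 3*p)/(-7 + p) (w(p) = ((p² + 2*p) + p)/(-7 + p) = (p² + 3*p)/(-7 + p))
q = 6/271 (q = 4/(190 + 4*(3 + 4)/(-7 + 4)) = 4/(190 + 4*7/(-3)) = 4/(190 + 4*(-⅓)*7) = 4/(190 - 28/3) = 4/(542/3) = 4*(3/542) = 6/271 ≈ 0.022140)
2781 + q*(7*4) = 2781 + 6*(7*4)/271 = 2781 + (6/271)*28 = 2781 + 168/271 = 753819/271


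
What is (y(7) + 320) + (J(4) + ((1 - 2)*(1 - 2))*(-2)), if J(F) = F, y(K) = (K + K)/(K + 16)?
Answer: 7420/23 ≈ 322.61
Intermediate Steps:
y(K) = 2*K/(16 + K) (y(K) = (2*K)/(16 + K) = 2*K/(16 + K))
(y(7) + 320) + (J(4) + ((1 - 2)*(1 - 2))*(-2)) = (2*7/(16 + 7) + 320) + (4 + ((1 - 2)*(1 - 2))*(-2)) = (2*7/23 + 320) + (4 - 1*(-1)*(-2)) = (2*7*(1/23) + 320) + (4 + 1*(-2)) = (14/23 + 320) + (4 - 2) = 7374/23 + 2 = 7420/23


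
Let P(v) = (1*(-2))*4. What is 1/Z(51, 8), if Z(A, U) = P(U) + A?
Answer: 1/43 ≈ 0.023256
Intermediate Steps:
P(v) = -8 (P(v) = -2*4 = -8)
Z(A, U) = -8 + A
1/Z(51, 8) = 1/(-8 + 51) = 1/43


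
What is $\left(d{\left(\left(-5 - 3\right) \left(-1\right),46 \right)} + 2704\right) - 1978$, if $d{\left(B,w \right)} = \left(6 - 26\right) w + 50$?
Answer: $-144$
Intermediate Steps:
$d{\left(B,w \right)} = 50 - 20 w$ ($d{\left(B,w \right)} = \left(6 - 26\right) w + 50 = - 20 w + 50 = 50 - 20 w$)
$\left(d{\left(\left(-5 - 3\right) \left(-1\right),46 \right)} + 2704\right) - 1978 = \left(\left(50 - 920\right) + 2704\right) - 1978 = \left(-870 + 2704\right) - 1978 = 1834 - 1978 = -144$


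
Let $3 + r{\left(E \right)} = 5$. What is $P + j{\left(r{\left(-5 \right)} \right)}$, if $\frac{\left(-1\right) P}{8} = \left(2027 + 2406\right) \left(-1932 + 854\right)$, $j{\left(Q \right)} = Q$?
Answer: $38230194$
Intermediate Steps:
$r{\left(E \right)} = 2$ ($r{\left(E \right)} = -3 + 5 = 2$)
$P = 38230192$ ($P = - 8 \left(2027 + 2406\right) \left(-1932 + 854\right) = - 8 \cdot 4433 \left(-1078\right) = \left(-8\right) \left(-4778774\right) = 38230192$)
$P + j{\left(r{\left(-5 \right)} \right)} = 38230192 + 2 = 38230194$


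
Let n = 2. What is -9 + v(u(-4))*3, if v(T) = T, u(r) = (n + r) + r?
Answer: -27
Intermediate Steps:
u(r) = 2 + 2*r (u(r) = (2 + r) + r = 2 + 2*r)
-9 + v(u(-4))*3 = -9 + (2 + 2*(-4))*3 = -9 + (2 - 8)*3 = -9 - 6*3 = -9 - 18 = -27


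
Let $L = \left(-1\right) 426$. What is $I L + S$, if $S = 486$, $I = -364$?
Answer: $155550$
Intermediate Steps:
$L = -426$
$I L + S = \left(-364\right) \left(-426\right) + 486 = 155064 + 486 = 155550$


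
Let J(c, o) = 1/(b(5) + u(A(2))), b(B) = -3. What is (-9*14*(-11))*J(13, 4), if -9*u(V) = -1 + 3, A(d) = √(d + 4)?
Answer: -12474/29 ≈ -430.14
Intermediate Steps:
A(d) = √(4 + d)
u(V) = -2/9 (u(V) = -(-1 + 3)/9 = -⅑*2 = -2/9)
J(c, o) = -9/29 (J(c, o) = 1/(-3 - 2/9) = 1/(-29/9) = -9/29)
(-9*14*(-11))*J(13, 4) = (-9*14*(-11))*(-9/29) = -126*(-11)*(-9/29) = 1386*(-9/29) = -12474/29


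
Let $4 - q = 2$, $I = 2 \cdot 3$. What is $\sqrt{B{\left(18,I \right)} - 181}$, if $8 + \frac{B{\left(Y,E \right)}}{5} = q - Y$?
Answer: $i \sqrt{301} \approx 17.349 i$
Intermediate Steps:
$I = 6$
$q = 2$ ($q = 4 - 2 = 2$)
$B{\left(Y,E \right)} = -30 - 5 Y$ ($B{\left(Y,E \right)} = -40 + 5 \left(2 - Y\right) = -40 - \left(-10 + 5 Y\right) = -30 - 5 Y$)
$\sqrt{B{\left(18,I \right)} - 181} = \sqrt{\left(-30 - 90\right) - 181} = \sqrt{-120 - 181} = \sqrt{-301} = i \sqrt{301}$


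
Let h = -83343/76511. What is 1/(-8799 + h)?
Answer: -76511/673303632 ≈ -0.00011364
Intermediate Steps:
h = -83343/76511 (h = -83343*1/76511 = -83343/76511 ≈ -1.0893)
1/(-8799 + h) = 1/(-8799 - 83343/76511) = 1/(-673303632/76511) = -76511/673303632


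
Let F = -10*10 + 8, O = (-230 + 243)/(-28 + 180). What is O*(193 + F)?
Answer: 1313/152 ≈ 8.6382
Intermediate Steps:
O = 13/152 ≈ 0.085526
F = -92 (F = -100 + 8 = -92)
O*(193 + F) = 13*(193 - 92)/152 = (13/152)*101 = 1313/152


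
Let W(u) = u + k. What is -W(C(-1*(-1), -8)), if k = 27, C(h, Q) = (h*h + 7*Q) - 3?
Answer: 31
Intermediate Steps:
C(h, Q) = -3 + h² + 7*Q (C(h, Q) = (h² + 7*Q) - 3 = -3 + h² + 7*Q)
W(u) = 27 + u (W(u) = u + 27 = 27 + u)
-W(C(-1*(-1), -8)) = -(27 + (-3 + (-1*(-1))² + 7*(-8))) = -(27 + (-3 + 1² - 56)) = -(27 + (-3 + 1 - 56)) = -(27 - 58) = -1*(-31) = 31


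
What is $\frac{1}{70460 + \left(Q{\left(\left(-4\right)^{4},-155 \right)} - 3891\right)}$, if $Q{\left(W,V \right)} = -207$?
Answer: $\frac{1}{66362} \approx 1.5069 \cdot 10^{-5}$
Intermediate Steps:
$\frac{1}{70460 + \left(Q{\left(\left(-4\right)^{4},-155 \right)} - 3891\right)} = \frac{1}{70460 - 4098} = \frac{1}{66362}$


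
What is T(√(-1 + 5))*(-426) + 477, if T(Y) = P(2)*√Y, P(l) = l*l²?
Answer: 477 - 3408*√2 ≈ -4342.6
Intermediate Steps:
P(l) = l³
T(Y) = 8*√Y (T(Y) = 2³*√Y = 8*√Y)
T(√(-1 + 5))*(-426) + 477 = (8*√(√(-1 + 5)))*(-426) + 477 = (8*√(√4))*(-426) + 477 = (8*√2)*(-426) + 477 = -3408*√2 + 477 = 477 - 3408*√2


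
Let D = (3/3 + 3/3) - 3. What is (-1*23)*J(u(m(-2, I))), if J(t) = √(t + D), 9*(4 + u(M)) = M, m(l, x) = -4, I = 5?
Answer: -161*I/3 ≈ -53.667*I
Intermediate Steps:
u(M) = -4 + M/9
D = -1 (D = (3*(⅓) + 3*(⅓)) - 3 = (1 + 1) - 3 = 2 - 3 = -1)
J(t) = √(-1 + t) (J(t) = √(t - 1) = √(-1 + t))
(-1*23)*J(u(m(-2, I))) = (-1*23)*√(-1 + (-4 + (⅑)*(-4))) = -23*√(-1 + (-4 - 4/9)) = -23*√(-1 - 40/9) = -161*I/3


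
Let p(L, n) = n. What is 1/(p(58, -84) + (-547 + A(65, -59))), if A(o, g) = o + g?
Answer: -1/625 ≈ -0.0016000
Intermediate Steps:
A(o, g) = g + o
1/(p(58, -84) + (-547 + A(65, -59))) = 1/(-84 + (-547 + (-59 + 65))) = 1/(-84 + (-547 + 6)) = 1/(-84 - 541) = 1/(-625) = -1/625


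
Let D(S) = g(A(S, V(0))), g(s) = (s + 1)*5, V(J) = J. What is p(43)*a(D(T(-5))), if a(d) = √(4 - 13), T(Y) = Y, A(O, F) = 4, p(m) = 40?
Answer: 120*I ≈ 120.0*I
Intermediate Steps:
g(s) = 5 + 5*s (g(s) = (1 + s)*5 = 5 + 5*s)
D(S) = 25 (D(S) = 5 + 5*4 = 5 + 20 = 25)
a(d) = 3*I (a(d) = √(-9) = 3*I)
p(43)*a(D(T(-5))) = 40*(3*I) = 120*I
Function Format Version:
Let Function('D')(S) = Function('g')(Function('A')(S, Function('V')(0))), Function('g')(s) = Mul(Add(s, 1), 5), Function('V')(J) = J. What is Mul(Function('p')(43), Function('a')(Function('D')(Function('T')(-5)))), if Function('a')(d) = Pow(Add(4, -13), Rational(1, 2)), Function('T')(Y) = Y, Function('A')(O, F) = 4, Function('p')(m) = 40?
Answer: Mul(120, I) ≈ Mul(120.00, I)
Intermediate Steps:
Function('g')(s) = Add(5, Mul(5, s)) (Function('g')(s) = Mul(Add(1, s), 5) = Add(5, Mul(5, s)))
Function('D')(S) = 25 (Function('D')(S) = Add(5, Mul(5, 4)) = Add(5, 20) = 25)
Function('a')(d) = Mul(3, I) (Function('a')(d) = Pow(-9, Rational(1, 2)) = Mul(3, I))
Mul(Function('p')(43), Function('a')(Function('D')(Function('T')(-5)))) = Mul(40, Mul(3, I)) = Mul(120, I)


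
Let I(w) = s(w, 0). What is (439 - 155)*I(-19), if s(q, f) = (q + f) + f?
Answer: -5396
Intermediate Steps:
s(q, f) = q + 2*f (s(q, f) = (f + q) + f = q + 2*f)
I(w) = w (I(w) = w + 2*0 = w + 0 = w)
(439 - 155)*I(-19) = (439 - 155)*(-19) = 284*(-19) = -5396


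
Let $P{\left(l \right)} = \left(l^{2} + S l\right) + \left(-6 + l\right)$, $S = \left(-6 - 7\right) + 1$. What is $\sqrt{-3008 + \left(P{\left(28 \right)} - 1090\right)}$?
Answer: $2 i \sqrt{907} \approx 60.233 i$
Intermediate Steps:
$S = -12$ ($S = -13 + 1 = -12$)
$P{\left(l \right)} = -6 + l^{2} - 11 l$ ($P{\left(l \right)} = \left(l^{2} - 12 l\right) + \left(-6 + l\right) = -6 + l^{2} - 11 l$)
$\sqrt{-3008 + \left(P{\left(28 \right)} - 1090\right)} = \sqrt{-3008 - 620} = \sqrt{-3628} = 2 i \sqrt{907}$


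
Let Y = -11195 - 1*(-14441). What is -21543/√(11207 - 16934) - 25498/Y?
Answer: -12749/1623 + 7181*I*√5727/1909 ≈ -7.8552 + 284.67*I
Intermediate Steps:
Y = 3246 (Y = -11195 + 14441 = 3246)
-21543/√(11207 - 16934) - 25498/Y = -21543/√(11207 - 16934) - 25498/3246 = -21543*(-I*√5727/5727) - 25498*1/3246 = -21543*(-I*√5727/5727) - 12749/1623 = -(-7181)*I*√5727/1909 - 12749/1623 = 7181*I*√5727/1909 - 12749/1623 = -12749/1623 + 7181*I*√5727/1909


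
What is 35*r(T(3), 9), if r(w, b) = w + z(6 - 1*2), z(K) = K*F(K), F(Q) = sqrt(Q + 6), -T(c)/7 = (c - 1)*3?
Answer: -1470 + 140*sqrt(10) ≈ -1027.3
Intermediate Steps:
T(c) = 21 - 21*c (T(c) = -7*(c - 1)*3 = -7*(-1 + c)*3 = -7*(-3 + 3*c) = 21 - 21*c)
F(Q) = sqrt(6 + Q)
z(K) = K*sqrt(6 + K)
r(w, b) = w + 4*sqrt(10) (r(w, b) = w + (6 - 1*2)*sqrt(6 + (6 - 1*2)) = w + (6 - 2)*sqrt(6 + (6 - 2)) = w + 4*sqrt(6 + 4) = w + 4*sqrt(10))
35*r(T(3), 9) = 35*((21 - 21*3) + 4*sqrt(10)) = 35*((21 - 63) + 4*sqrt(10)) = 35*(-42 + 4*sqrt(10)) = -1470 + 140*sqrt(10)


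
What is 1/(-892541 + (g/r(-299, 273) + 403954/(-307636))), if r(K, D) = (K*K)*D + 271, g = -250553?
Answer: -1877098274296/1675389654908673257 ≈ -1.1204e-6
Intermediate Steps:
r(K, D) = 271 + D*K**2 (r(K, D) = K**2*D + 271 = D*K**2 + 271 = 271 + D*K**2)
1/(-892541 + (g/r(-299, 273) + 403954/(-307636))) = 1/(-892541 + (-250553/(271 + 273*(-299)**2) + 403954/(-307636))) = 1/(-892541 + (-250553/(271 + 273*89401) + 403954*(-1/307636))) = 1/(-892541 + (-250553/(271 + 24406473) - 201977/153818)) = 1/(-892541 + (-250553/24406744 - 201977/153818)) = 1/(-892541 - 2484070247121/1877098274296) = 1/(-1675389654908673257/1877098274296) = -1877098274296/1675389654908673257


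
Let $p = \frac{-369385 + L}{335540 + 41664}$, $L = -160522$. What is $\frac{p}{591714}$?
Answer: $- \frac{529907}{223196887656} \approx -2.3742 \cdot 10^{-6}$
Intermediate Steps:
$p = - \frac{529907}{377204}$ ($p = \frac{-369385 - 160522}{335540 + 41664} = - \frac{529907}{377204} \approx -1.4048$)
$\frac{p}{591714} = - \frac{529907}{377204 \cdot 591714} = \left(- \frac{529907}{377204}\right) \frac{1}{591714} = - \frac{529907}{223196887656}$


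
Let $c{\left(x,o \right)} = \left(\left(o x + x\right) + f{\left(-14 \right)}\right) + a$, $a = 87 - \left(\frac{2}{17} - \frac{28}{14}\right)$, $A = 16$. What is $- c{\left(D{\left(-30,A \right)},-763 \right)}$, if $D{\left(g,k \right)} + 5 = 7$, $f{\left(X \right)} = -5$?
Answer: $\frac{24482}{17} \approx 1440.1$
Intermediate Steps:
$D{\left(g,k \right)} = 2$ ($D{\left(g,k \right)} = -5 + 7 = 2$)
$a = \frac{1511}{17}$ ($a = 87 - \left(2 \cdot \frac{1}{17} - 2\right) = 87 - \left(\frac{2}{17} - 2\right) = 87 - - \frac{32}{17} = 87 + \frac{32}{17} = \frac{1511}{17} \approx 88.882$)
$c{\left(x,o \right)} = \frac{1426}{17} + x + o x$ ($c{\left(x,o \right)} = \left(\left(o x + x\right) - 5\right) + \frac{1511}{17} = \left(\left(x + o x\right) - 5\right) + \frac{1511}{17} = \left(-5 + x + o x\right) + \frac{1511}{17} = \frac{1426}{17} + x + o x$)
$- c{\left(D{\left(-30,A \right)},-763 \right)} = - (\frac{1426}{17} + 2 - 1526) = \left(-1\right) \left(- \frac{24482}{17}\right) = \frac{24482}{17}$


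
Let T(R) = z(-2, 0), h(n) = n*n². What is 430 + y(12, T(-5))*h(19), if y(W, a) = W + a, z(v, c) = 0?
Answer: 82738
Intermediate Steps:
h(n) = n³
T(R) = 0
430 + y(12, T(-5))*h(19) = 430 + (12 + 0)*19³ = 430 + 12*6859 = 430 + 82308 = 82738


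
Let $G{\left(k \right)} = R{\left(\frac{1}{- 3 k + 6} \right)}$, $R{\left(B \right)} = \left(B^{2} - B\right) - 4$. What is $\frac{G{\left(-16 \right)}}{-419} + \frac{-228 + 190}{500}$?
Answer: $- \frac{10142513}{152725500} \approx -0.06641$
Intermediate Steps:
$R{\left(B \right)} = -4 + B^{2} - B$
$G{\left(k \right)} = -4 + \frac{1}{\left(6 - 3 k\right)^{2}} - \frac{1}{6 - 3 k}$ ($G{\left(k \right)} = -4 + \left(\frac{1}{- 3 k + 6}\right)^{2} - \frac{1}{- 3 k + 6} = -4 + \left(\frac{1}{6 - 3 k}\right)^{2} - \frac{1}{6 - 3 k} = -4 + \frac{1}{\left(6 - 3 k\right)^{2}} - \frac{1}{6 - 3 k}$)
$\frac{G{\left(-16 \right)}}{-419} + \frac{-228 + 190}{500} = \frac{\frac{1}{9} \frac{1}{4 + \left(-16\right)^{2} - -64} \left(-149 - 36 \left(-16\right)^{2} + 147 \left(-16\right)\right)}{-419} + \frac{-228 + 190}{500} = \frac{-149 - 9216 - 2352}{9 \left(4 + 256 + 64\right)} \left(- \frac{1}{419}\right) - \frac{19}{250} = \frac{-149 - 9216 - 2352}{9 \cdot 324} \left(- \frac{1}{419}\right) - \frac{19}{250} = \frac{1}{9} \cdot \frac{1}{324} \left(-11717\right) \left(- \frac{1}{419}\right) - \frac{19}{250} = \left(- \frac{11717}{2916}\right) \left(- \frac{1}{419}\right) - \frac{19}{250} = \frac{11717}{1221804} - \frac{19}{250} = - \frac{10142513}{152725500}$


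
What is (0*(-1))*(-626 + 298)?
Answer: 0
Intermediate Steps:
(0*(-1))*(-626 + 298) = 0*(-328) = 0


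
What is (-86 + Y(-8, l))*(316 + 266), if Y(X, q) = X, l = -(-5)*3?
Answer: -54708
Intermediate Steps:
l = 15 (l = -1*(-15) = 15)
(-86 + Y(-8, l))*(316 + 266) = (-86 - 8)*(316 + 266) = -94*582 = -54708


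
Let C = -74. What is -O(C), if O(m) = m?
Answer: 74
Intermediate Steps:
-O(C) = -1*(-74) = 74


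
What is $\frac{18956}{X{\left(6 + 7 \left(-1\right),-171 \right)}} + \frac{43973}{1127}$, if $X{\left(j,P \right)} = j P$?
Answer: $\frac{28882795}{192717} \approx 149.87$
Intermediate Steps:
$X{\left(j,P \right)} = P j$
$\frac{18956}{X{\left(6 + 7 \left(-1\right),-171 \right)}} + \frac{43973}{1127} = \frac{18956}{\left(-171\right) \left(6 + 7 \left(-1\right)\right)} + \frac{43973}{1127} = \frac{18956}{\left(-171\right) \left(6 - 7\right)} + 43973 \cdot \frac{1}{1127} = \frac{18956}{\left(-171\right) \left(-1\right)} + \frac{43973}{1127} = \frac{18956}{171} + \frac{43973}{1127} = \frac{28882795}{192717}$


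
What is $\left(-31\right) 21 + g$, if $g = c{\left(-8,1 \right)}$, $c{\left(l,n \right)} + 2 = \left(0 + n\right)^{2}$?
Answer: $-652$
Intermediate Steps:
$c{\left(l,n \right)} = -2 + n^{2}$ ($c{\left(l,n \right)} = -2 + \left(0 + n\right)^{2} = -2 + n^{2}$)
$g = -1$ ($g = -2 + 1^{2} = -2 + 1 = -1$)
$\left(-31\right) 21 + g = \left(-31\right) 21 - 1 = -651 - 1 = -652$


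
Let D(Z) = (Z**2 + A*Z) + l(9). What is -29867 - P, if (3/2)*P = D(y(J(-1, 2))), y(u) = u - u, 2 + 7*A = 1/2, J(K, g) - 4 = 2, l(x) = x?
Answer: -29873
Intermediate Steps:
J(K, g) = 6 (J(K, g) = 4 + 2 = 6)
A = -3/14 (A = -2/7 + (1/7)/2 = -2/7 + (1/7)*(1/2) = -2/7 + 1/14 = -3/14 ≈ -0.21429)
y(u) = 0
D(Z) = 9 + Z**2 - 3*Z/14 (D(Z) = (Z**2 - 3*Z/14) + 9 = 9 + Z**2 - 3*Z/14)
P = 6 (P = 2*(9 + 0**2 - 3/14*0)/3 = 2*(9 + 0 + 0)/3 = (2/3)*9 = 6)
-29867 - P = -29867 - 1*6 = -29867 - 6 = -29873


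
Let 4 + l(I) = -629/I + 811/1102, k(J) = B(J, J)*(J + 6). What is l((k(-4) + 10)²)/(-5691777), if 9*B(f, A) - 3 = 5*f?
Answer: 11237665/3278342127424 ≈ 3.4278e-6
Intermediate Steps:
B(f, A) = ⅓ + 5*f/9 (B(f, A) = ⅓ + (5*f)/9 = ⅓ + 5*f/9)
k(J) = (6 + J)*(⅓ + 5*J/9) (k(J) = (⅓ + 5*J/9)*(J + 6) = (⅓ + 5*J/9)*(6 + J) = (6 + J)*(⅓ + 5*J/9))
l(I) = -3597/1102 - 629/I (l(I) = -4 + (-629/I + 811/1102) = -4 + (811/1102 - 629/I) = -3597/1102 - 629/I)
l((k(-4) + 10)²)/(-5691777) = (-3597/1102 - 629/((3 + 5*(-4))*(6 - 4)/9 + 10)²)/(-5691777) = (-3597/1102 - 629/((⅑)*(3 - 20)*2 + 10)²)*(-1/5691777) = (-3597/1102 - 629/((⅑)*(-17)*2 + 10)²)*(-1/5691777) = (-3597/1102 - 629/(-34/9 + 10)²)*(-1/5691777) = (-3597/1102 - 629/((56/9)²))*(-1/5691777) = (-3597/1102 - 629/3136/81)*(-1/5691777) = (-3597/1102 - 629*81/3136)*(-1/5691777) = (-3597/1102 - 50949/3136)*(-1/5691777) = -33712995/1727936*(-1/5691777) = 11237665/3278342127424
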